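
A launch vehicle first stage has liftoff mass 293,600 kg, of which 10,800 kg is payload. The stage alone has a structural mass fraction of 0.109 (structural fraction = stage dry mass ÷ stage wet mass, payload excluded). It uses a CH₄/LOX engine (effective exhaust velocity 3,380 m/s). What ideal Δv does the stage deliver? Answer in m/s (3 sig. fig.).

Δv ≈ 6600 m/s

Stage wet mass = m₀ − payload = 293,600 − 10,800 = 282,800 kg.
Stage dry mass = ε × stage wet mass = 0.109 × 282,800 = 30,825.2 kg.
Burnout mass m_f = stage dry + payload = 30,825.2 + 10,800 = 41,625.2 kg.
Δv = v_e · ln(293,600/41,625.2) = 3380.0 × ln(7.053) = 3380.0 × 1.9535 ≈ 6603 m/s.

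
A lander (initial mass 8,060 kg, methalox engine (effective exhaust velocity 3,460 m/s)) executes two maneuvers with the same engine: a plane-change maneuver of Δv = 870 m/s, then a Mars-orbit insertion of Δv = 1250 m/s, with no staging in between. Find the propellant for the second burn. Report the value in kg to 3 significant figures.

propellant for the second burn ≈ 1900 kg

After the first burn: m = 8060 × exp(−870/3460.0) = 8060 × 0.77768 = 6,268.1 kg.
After the second burn: m = 6,268.1 × exp(−1250/3460.0) = 6,268.1 × 0.69679 = 4,367.55 kg.
Second-burn propellant = 6,268.1 − 4,367.55 = 1,900.55 kg.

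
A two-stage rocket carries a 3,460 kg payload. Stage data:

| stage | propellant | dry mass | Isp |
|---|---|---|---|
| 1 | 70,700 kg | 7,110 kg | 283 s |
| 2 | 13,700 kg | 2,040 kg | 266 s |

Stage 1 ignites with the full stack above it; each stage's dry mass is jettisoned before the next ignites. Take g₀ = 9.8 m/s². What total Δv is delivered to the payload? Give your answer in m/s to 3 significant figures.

Ignition mass of stage 1 = 70,700+7,110 + 13,700+2,040 + 3,460 = 97,010 kg.
Stage 1: m₀ = 97,010 kg, m_f = 97,010 − 70,700 = 26,310 kg; Δv = 283×9.8×ln(3.687) = 2773.4×1.3049 ≈ 3619 m/s.
Stage 2: m₀ = 19,200 kg, m_f = 19,200 − 13,700 = 5,500 kg; Δv = 266×9.8×ln(3.491) = 2606.8×1.2502 ≈ 3259 m/s.
Total Δv = 3619 + 3259 = 6878 m/s.

Δv ≈ 6880 m/s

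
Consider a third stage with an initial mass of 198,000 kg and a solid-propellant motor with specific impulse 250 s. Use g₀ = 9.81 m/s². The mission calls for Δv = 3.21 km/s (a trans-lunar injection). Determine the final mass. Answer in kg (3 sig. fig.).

final mass ≈ 53500 kg

v_e = Isp · g₀ = 250 × 9.81 = 2452.5 m/s.
m₀/m_f = exp(Δv / v_e) = exp(3210 / 2452.5) = exp(1.3089) = 3.7020.
m_f = m₀ / 3.7020 = 198,000 / 3.7020 = 53,484.6 kg.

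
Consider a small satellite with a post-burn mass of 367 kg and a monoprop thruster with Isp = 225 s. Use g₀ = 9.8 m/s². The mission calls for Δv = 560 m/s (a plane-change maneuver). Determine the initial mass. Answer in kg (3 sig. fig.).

v_e = Isp · g₀ = 225 × 9.8 = 2205.0 m/s.
m₀/m_f = exp(Δv / v_e) = exp(560 / 2205.0) = exp(0.2540) = 1.2891.
m₀ = m_f × 1.2891 = 367 × 1.2891 = 473.1 kg.

initial mass ≈ 473 kg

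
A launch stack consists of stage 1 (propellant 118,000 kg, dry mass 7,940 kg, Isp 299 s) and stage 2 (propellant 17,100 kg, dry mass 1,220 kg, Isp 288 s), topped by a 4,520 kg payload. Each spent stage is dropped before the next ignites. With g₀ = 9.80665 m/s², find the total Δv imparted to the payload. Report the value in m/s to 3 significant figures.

Δv ≈ 8520 m/s

Ignition mass of stage 1 = 118,000+7,940 + 17,100+1,220 + 4,520 = 148,780 kg.
Stage 1: m₀ = 148,780 kg, m_f = 148,780 − 118,000 = 30,780 kg; Δv = 299×9.80665×ln(4.834) = 2932.2×1.5756 ≈ 4620 m/s.
Stage 2: m₀ = 22,840 kg, m_f = 22,840 − 17,100 = 5,740 kg; Δv = 288×9.80665×ln(3.979) = 2824.3×1.3811 ≈ 3901 m/s.
Total Δv = 4620 + 3901 = 8521 m/s.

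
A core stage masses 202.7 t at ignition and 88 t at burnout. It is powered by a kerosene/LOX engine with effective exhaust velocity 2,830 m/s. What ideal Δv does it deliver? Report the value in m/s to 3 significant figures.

Rocket equation: Δv = v_e · ln(m₀/m_f) = 2830.0 × ln(2.303) = 2830.0 × 0.8344 ≈ 2361.3 m/s.

Δv ≈ 2360 m/s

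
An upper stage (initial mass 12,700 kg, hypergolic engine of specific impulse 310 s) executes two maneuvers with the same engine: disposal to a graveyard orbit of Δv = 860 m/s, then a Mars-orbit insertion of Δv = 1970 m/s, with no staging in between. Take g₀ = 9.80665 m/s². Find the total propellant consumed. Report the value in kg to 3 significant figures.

v_e = Isp · g₀ = 310 × 9.80665 = 3040.1 m/s.
After the first burn: m = 12700 × exp(−860/3040.1) = 12700 × 0.75360 = 9,570.72 kg.
After the second burn: m = 9,570.72 × exp(−1970/3040.1) = 9,570.72 × 0.52308 = 5,006.25 kg.
Total propellant = m₀ − m_final = 12700 − 5,006.25 = 7,693.75 kg.

total propellant consumed ≈ 7690 kg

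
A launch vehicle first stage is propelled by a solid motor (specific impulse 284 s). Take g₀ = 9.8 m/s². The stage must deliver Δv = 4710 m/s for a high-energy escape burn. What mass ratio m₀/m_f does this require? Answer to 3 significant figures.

v_e = Isp · g₀ = 284 × 9.8 = 2783.2 m/s.
Rocket equation: m₀/m_f = exp(Δv / v_e) = exp(4710 / 2783.2) = exp(1.6923) = 5.4319.

mass ratio ≈ 5.43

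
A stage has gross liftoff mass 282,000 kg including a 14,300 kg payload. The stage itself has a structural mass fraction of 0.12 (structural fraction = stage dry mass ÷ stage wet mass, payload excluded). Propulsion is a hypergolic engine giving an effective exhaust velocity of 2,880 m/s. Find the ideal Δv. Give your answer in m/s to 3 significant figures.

Δv ≈ 5200 m/s

Stage wet mass = m₀ − payload = 282,000 − 14,300 = 267,700 kg.
Stage dry mass = ε × stage wet mass = 0.12 × 267,700 = 32,124 kg.
Burnout mass m_f = stage dry + payload = 32,124 + 14,300 = 46,424 kg.
Using Δv = v_e ln(m₀/m_f): Δv = v_e · ln(282,000/46,424) = 2880.0 × ln(6.074) = 2880.0 × 1.8041 ≈ 5196 m/s.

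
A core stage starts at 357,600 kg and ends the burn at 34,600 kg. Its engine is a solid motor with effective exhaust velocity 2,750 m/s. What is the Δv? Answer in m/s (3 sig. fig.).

Δv ≈ 6420 m/s

Δv = v_e · ln(m₀/m_f) = 2750.0 × ln(10.34) = 2750.0 × 2.3356 ≈ 6422.8 m/s.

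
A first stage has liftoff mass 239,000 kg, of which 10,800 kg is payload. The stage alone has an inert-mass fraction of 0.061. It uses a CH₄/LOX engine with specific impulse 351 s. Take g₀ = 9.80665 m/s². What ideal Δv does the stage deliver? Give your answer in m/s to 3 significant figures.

Stage wet mass = m₀ − payload = 239,000 − 10,800 = 228,200 kg.
Stage dry mass = ε × stage wet mass = 0.061 × 228,200 = 13,920.2 kg.
Burnout mass m_f = stage dry + payload = 13,920.2 + 10,800 = 24,720.2 kg.
v_e = Isp · g₀ = 351 × 9.80665 = 3442.1 m/s.
Δv = v_e · ln(239,000/24,720.2) = 3442.1 × ln(9.668) = 3442.1 × 2.2688 ≈ 7810 m/s.

Δv ≈ 7810 m/s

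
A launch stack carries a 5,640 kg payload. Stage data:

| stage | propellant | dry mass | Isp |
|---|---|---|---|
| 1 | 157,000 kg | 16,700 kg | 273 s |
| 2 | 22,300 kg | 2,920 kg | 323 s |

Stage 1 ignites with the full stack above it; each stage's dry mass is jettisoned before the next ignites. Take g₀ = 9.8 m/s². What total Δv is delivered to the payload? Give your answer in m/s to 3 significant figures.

Ignition mass of stage 1 = 157,000+16,700 + 22,300+2,920 + 5,640 = 204,560 kg.
Stage 1: m₀ = 204,560 kg, m_f = 204,560 − 157,000 = 47,560 kg; Δv = 273×9.8×ln(4.301) = 2675.4×1.4589 ≈ 3903 m/s.
Stage 2: m₀ = 30,860 kg, m_f = 30,860 − 22,300 = 8,560 kg; Δv = 323×9.8×ln(3.605) = 3165.4×1.2824 ≈ 4059 m/s.
Total Δv = 3903 + 4059 = 7962 m/s.

Δv ≈ 7960 m/s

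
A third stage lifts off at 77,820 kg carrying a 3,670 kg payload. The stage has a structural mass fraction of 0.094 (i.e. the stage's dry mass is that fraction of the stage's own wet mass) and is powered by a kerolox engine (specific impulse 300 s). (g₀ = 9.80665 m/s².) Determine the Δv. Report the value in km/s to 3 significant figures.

Δv ≈ 5.85 km/s

Stage wet mass = m₀ − payload = 77,820 − 3,670 = 74,150 kg.
Stage dry mass = ε × stage wet mass = 0.094 × 74,150 = 6,970.1 kg.
Burnout mass m_f = stage dry + payload = 6,970.1 + 3,670 = 10,640.1 kg.
v_e = Isp · g₀ = 300 × 9.80665 = 2942.0 m/s.
Δv = v_e · ln(77,820/10,640.1) = 2942.0 × ln(7.314) = 2942.0 × 1.9898 ≈ 5854 m/s.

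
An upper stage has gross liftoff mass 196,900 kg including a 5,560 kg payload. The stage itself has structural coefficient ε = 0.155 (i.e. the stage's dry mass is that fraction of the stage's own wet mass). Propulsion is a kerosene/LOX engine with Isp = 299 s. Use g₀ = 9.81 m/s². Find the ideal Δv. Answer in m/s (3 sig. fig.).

Stage wet mass = m₀ − payload = 196,900 − 5,560 = 191,340 kg.
Stage dry mass = ε × stage wet mass = 0.155 × 191,340 = 29,657.7 kg.
Burnout mass m_f = stage dry + payload = 29,657.7 + 5,560 = 35,217.7 kg.
v_e = Isp · g₀ = 299 × 9.81 = 2933.2 m/s.
By the Tsiolkovsky rocket equation, Δv = v_e · ln(196,900/35,217.7) = 2933.2 × ln(5.591) = 2933.2 × 1.7211 ≈ 5048 m/s.

Δv ≈ 5050 m/s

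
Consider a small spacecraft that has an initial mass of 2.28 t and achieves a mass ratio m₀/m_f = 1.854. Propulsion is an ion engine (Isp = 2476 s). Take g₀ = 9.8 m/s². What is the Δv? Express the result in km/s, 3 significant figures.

Δv ≈ 15.0 km/s

v_e = Isp · g₀ = 2476 × 9.8 = 24264.8 m/s.
Δv = v_e · ln(1.854) = 24264.8 × 0.6173 ≈ 14979.8 m/s.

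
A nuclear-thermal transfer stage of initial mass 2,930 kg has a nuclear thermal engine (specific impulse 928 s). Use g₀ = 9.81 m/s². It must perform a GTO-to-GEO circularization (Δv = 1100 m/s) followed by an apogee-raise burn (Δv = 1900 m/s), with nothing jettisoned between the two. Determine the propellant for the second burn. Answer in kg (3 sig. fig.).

v_e = Isp · g₀ = 928 × 9.81 = 9103.7 m/s.
After the first burn: m = 2930 × exp(−1100/9103.7) = 2930 × 0.88618 = 2,596.51 kg.
After the second burn: m = 2,596.51 × exp(−1900/9103.7) = 2,596.51 × 0.81163 = 2,107.41 kg.
Second-burn propellant = 2,596.51 − 2,107.41 = 489.1 kg.

propellant for the second burn ≈ 489 kg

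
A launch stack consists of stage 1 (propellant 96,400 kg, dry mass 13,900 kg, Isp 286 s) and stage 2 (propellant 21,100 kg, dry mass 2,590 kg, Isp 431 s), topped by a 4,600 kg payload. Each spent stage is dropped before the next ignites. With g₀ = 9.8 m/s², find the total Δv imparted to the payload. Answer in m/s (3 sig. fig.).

Δv ≈ 9120 m/s

Ignition mass of stage 1 = 96,400+13,900 + 21,100+2,590 + 4,600 = 138,590 kg.
Stage 1: m₀ = 138,590 kg, m_f = 138,590 − 96,400 = 42,190 kg; Δv = 286×9.8×ln(3.285) = 2802.8×1.1893 ≈ 3333 m/s.
Stage 2: m₀ = 28,290 kg, m_f = 28,290 − 21,100 = 7,190 kg; Δv = 431×9.8×ln(3.935) = 4223.8×1.3698 ≈ 5786 m/s.
Total Δv = 3333 + 5786 = 9119 m/s.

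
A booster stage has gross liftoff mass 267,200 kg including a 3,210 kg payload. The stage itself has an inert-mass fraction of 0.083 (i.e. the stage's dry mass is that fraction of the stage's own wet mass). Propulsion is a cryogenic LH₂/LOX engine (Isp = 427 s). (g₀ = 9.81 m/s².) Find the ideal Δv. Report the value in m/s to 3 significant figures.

Δv ≈ 9900 m/s

Stage wet mass = m₀ − payload = 267,200 − 3,210 = 263,990 kg.
Stage dry mass = ε × stage wet mass = 0.083 × 263,990 = 21,911.2 kg.
Burnout mass m_f = stage dry + payload = 21,911.2 + 3,210 = 25,121.2 kg.
v_e = Isp · g₀ = 427 × 9.81 = 4188.9 m/s.
Δv = v_e · ln(267,200/25,121.2) = 4188.9 × ln(10.64) = 4188.9 × 2.3643 ≈ 9904 m/s.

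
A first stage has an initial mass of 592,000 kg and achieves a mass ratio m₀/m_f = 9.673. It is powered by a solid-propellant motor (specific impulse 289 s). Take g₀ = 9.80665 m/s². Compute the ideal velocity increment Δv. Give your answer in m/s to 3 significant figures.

v_e = Isp · g₀ = 289 × 9.80665 = 2834.1 m/s.
Rocket equation: Δv = v_e · ln(9.673) = 2834.1 × 2.2693 ≈ 6431.6 m/s.

Δv ≈ 6430 m/s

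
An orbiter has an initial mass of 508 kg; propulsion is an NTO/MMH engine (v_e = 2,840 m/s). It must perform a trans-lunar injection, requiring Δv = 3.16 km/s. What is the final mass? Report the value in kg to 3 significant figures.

m₀/m_f = exp(Δv / v_e) = exp(3160 / 2840.0) = exp(1.1127) = 3.0425.
m_f = m₀ / 3.0425 = 508 / 3.0425 = 166.968 kg.

final mass ≈ 167 kg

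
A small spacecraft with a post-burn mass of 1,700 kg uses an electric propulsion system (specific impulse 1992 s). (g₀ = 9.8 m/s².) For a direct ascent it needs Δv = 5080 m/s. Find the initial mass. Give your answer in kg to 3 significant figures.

initial mass ≈ 2210 kg

v_e = Isp · g₀ = 1992 × 9.8 = 19521.6 m/s.
m₀/m_f = exp(Δv / v_e) = exp(5080 / 19521.6) = exp(0.2602) = 1.2972.
m₀ = m_f × 1.2972 = 1,700 × 1.2972 = 2,205.24 kg.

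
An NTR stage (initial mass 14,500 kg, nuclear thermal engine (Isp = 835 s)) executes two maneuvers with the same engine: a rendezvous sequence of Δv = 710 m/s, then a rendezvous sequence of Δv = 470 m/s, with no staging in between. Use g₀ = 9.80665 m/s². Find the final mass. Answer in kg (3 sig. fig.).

final mass ≈ 12600 kg

v_e = Isp · g₀ = 835 × 9.80665 = 8188.6 m/s.
After the first burn: m = 14500 × exp(−710/8188.6) = 14500 × 0.91695 = 13,295.8 kg.
After the second burn: m = 13,295.8 × exp(−470/8188.6) = 13,295.8 × 0.94422 = 12,554.2 kg.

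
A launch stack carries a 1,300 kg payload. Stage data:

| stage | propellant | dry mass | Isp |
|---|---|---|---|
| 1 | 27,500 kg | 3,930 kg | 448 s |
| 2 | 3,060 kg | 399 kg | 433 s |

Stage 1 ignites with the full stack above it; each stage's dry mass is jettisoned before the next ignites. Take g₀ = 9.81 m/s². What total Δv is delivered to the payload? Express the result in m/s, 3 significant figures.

Ignition mass of stage 1 = 27,500+3,930 + 3,060+399 + 1,300 = 36,189 kg.
Stage 1: m₀ = 36,189 kg, m_f = 36,189 − 27,500 = 8,689 kg; Δv = 448×9.81×ln(4.165) = 4394.9×1.4267 ≈ 6270 m/s.
Stage 2: m₀ = 4,759 kg, m_f = 4,759 − 3,060 = 1,699 kg; Δv = 433×9.81×ln(2.801) = 4247.7×1.0300 ≈ 4375 m/s.
Total Δv = 6270 + 4375 = 10645 m/s.

Δv ≈ 10600 m/s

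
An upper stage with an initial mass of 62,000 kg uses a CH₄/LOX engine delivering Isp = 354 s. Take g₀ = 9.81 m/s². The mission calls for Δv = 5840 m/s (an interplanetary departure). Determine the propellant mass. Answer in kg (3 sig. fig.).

v_e = Isp · g₀ = 354 × 9.81 = 3472.7 m/s.
Rocket equation: m₀/m_f = exp(Δv / v_e) = exp(5840 / 3472.7) = exp(1.6817) = 5.3745.
m_f = 62,000 / 5.3745 = 11,536 kg, so propellant = m₀ − m_f = 62,000 − 11,536 = 50,464 kg.

propellant mass ≈ 50500 kg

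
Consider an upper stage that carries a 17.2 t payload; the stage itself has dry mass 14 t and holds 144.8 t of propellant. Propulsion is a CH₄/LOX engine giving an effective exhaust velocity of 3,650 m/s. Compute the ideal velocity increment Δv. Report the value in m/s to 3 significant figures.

m₀ = payload + dry + propellant = 17.2 + 14 + 144.8 = 176 t.
m_f = payload + dry = 17.2 + 14 = 31.2 t.
Δv = v_e · ln(m₀/m_f) = 3650.0 × ln(5.641) = 3650.0 × 1.7301 ≈ 6314.7 m/s.

Δv ≈ 6310 m/s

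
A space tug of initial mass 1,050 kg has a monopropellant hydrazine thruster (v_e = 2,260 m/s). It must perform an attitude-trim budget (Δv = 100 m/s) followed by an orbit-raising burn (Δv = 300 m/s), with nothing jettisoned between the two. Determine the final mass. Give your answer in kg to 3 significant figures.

After the first burn: m = 1050 × exp(−100/2260.0) = 1050 × 0.95672 = 1,004.56 kg.
After the second burn: m = 1,004.56 × exp(−300/2260.0) = 1,004.56 × 0.87569 = 879.683 kg.

final mass ≈ 880 kg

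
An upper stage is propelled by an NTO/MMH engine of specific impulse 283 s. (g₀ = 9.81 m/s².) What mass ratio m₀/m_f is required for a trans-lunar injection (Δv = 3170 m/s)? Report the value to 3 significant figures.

mass ratio ≈ 3.13

v_e = Isp · g₀ = 283 × 9.81 = 2776.2 m/s.
From the ideal rocket equation, m₀/m_f = exp(Δv / v_e) = exp(3170 / 2776.2) = exp(1.1418) = 3.1325.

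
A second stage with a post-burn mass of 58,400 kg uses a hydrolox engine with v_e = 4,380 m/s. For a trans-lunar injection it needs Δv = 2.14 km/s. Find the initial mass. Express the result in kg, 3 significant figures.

initial mass ≈ 95200 kg

m₀/m_f = exp(Δv / v_e) = exp(2140 / 4380.0) = exp(0.4886) = 1.6300.
m₀ = m_f × 1.6300 = 58,400 × 1.6300 = 95,192 kg.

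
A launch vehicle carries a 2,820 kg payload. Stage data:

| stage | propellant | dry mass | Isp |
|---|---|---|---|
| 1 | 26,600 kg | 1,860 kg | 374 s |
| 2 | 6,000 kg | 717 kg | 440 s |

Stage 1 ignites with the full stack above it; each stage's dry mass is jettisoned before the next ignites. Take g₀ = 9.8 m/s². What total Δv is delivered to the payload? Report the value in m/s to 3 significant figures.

Ignition mass of stage 1 = 26,600+1,860 + 6,000+717 + 2,820 = 37,997 kg.
Stage 1: m₀ = 37,997 kg, m_f = 37,997 − 26,600 = 11,397 kg; Δv = 374×9.8×ln(3.334) = 3665.2×1.2042 ≈ 4413 m/s.
Stage 2: m₀ = 9,537 kg, m_f = 9,537 − 6,000 = 3,537 kg; Δv = 440×9.8×ln(2.696) = 4312.0×0.9919 ≈ 4277 m/s.
Total Δv = 4413 + 4277 = 8690 m/s.

Δv ≈ 8690 m/s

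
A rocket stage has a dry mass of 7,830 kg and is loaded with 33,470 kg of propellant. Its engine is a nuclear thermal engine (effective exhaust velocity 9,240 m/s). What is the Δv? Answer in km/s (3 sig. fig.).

m₀ = m_dry + m_prop = 7,830 + 33,470 = 41,300 kg.
From the ideal rocket equation, Δv = v_e · ln(m₀/m_f) = 9240.0 × ln(5.275) = 9240.0 × 1.6629 ≈ 15365.2 m/s.

Δv ≈ 15.4 km/s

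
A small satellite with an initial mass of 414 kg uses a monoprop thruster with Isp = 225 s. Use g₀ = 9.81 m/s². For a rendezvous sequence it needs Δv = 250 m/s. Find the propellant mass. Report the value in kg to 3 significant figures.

v_e = Isp · g₀ = 225 × 9.81 = 2207.2 m/s.
m₀/m_f = exp(Δv / v_e) = exp(250 / 2207.2) = exp(0.1133) = 1.1199.
m_f = 414 / 1.1199 = 369.676 kg, so propellant = m₀ − m_f = 414 − 369.676 = 44.324 kg.

propellant mass ≈ 44.3 kg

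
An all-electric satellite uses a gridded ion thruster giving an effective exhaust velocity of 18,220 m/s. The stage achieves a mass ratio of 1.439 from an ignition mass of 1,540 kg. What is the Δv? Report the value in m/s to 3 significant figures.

From the ideal rocket equation, Δv = v_e · ln(1.439) = 18220.0 × 0.3639 ≈ 6631.1 m/s.

Δv ≈ 6630 m/s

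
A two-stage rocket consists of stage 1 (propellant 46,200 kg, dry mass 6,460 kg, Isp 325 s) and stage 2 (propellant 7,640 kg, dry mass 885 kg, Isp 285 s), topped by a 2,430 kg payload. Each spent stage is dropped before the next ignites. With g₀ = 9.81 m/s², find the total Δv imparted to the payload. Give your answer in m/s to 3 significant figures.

Ignition mass of stage 1 = 46,200+6,460 + 7,640+885 + 2,430 = 63,615 kg.
Stage 1: m₀ = 63,615 kg, m_f = 63,615 − 46,200 = 17,415 kg; Δv = 325×9.81×ln(3.653) = 3188.2×1.2955 ≈ 4130 m/s.
Stage 2: m₀ = 10,955 kg, m_f = 10,955 − 7,640 = 3,315 kg; Δv = 285×9.81×ln(3.305) = 2795.9×1.1953 ≈ 3342 m/s.
Total Δv = 4130 + 3342 = 7472 m/s.

Δv ≈ 7470 m/s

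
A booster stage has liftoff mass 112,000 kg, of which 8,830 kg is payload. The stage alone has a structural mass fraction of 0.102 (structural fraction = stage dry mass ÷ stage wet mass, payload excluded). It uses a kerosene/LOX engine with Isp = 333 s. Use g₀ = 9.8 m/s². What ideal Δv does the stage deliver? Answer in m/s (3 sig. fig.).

Δv ≈ 5730 m/s

Stage wet mass = m₀ − payload = 112,000 − 8,830 = 103,170 kg.
Stage dry mass = ε × stage wet mass = 0.102 × 103,170 = 10,523.3 kg.
Burnout mass m_f = stage dry + payload = 10,523.3 + 8,830 = 19,353.3 kg.
v_e = Isp · g₀ = 333 × 9.8 = 3263.4 m/s.
Rocket equation: Δv = v_e · ln(112,000/19,353.3) = 3263.4 × ln(5.787) = 3263.4 × 1.7556 ≈ 5729 m/s.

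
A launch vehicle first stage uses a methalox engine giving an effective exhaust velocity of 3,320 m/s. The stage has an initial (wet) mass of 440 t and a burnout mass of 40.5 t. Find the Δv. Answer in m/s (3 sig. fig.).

By the Tsiolkovsky rocket equation, Δv = v_e · ln(m₀/m_f) = 3320.0 × ln(10.86) = 3320.0 × 2.3855 ≈ 7919.8 m/s.

Δv ≈ 7920 m/s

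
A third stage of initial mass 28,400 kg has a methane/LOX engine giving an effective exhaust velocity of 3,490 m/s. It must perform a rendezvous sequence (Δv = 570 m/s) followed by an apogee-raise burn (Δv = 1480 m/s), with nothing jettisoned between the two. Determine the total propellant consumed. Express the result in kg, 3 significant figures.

After the first burn: m = 28400 × exp(−570/3490.0) = 28400 × 0.84932 = 24,120.7 kg.
After the second burn: m = 24,120.7 × exp(−1480/3490.0) = 24,120.7 × 0.65438 = 15,784.1 kg.
Total propellant = m₀ − m_final = 28400 − 15,784.1 = 12,615.9 kg.

total propellant consumed ≈ 12600 kg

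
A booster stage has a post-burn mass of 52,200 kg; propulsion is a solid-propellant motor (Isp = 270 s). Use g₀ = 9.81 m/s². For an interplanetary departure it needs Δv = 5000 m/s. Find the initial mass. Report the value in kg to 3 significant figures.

v_e = Isp · g₀ = 270 × 9.81 = 2648.7 m/s.
m₀/m_f = exp(Δv / v_e) = exp(5000 / 2648.7) = exp(1.8877) = 6.6043.
m₀ = m_f × 6.6043 = 52,200 × 6.6043 = 344,744 kg.

initial mass ≈ 345000 kg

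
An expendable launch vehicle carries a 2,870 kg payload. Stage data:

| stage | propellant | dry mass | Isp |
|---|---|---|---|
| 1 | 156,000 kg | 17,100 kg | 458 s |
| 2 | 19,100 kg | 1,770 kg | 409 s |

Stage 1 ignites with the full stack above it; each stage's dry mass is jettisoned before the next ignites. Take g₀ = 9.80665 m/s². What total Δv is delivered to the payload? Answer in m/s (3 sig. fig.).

Δv ≈ 13600 m/s

Ignition mass of stage 1 = 156,000+17,100 + 19,100+1,770 + 2,870 = 196,840 kg.
Stage 1: m₀ = 196,840 kg, m_f = 196,840 − 156,000 = 40,840 kg; Δv = 458×9.80665×ln(4.82) = 4491.4×1.5727 ≈ 7064 m/s.
Stage 2: m₀ = 23,740 kg, m_f = 23,740 − 19,100 = 4,640 kg; Δv = 409×9.80665×ln(5.116) = 4010.9×1.6324 ≈ 6548 m/s.
Total Δv = 7064 + 6548 = 13612 m/s.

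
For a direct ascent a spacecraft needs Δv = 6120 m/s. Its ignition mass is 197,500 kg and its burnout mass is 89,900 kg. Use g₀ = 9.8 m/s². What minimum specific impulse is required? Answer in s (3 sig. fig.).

ln(m₀/m_f) = ln(197500/89900) = ln(2.197) = 0.7870.
v_e = Δv / ln(m₀/m_f) = 6120 / 0.7870 = 7776.0 m/s.
Isp = v_e / g₀ = 7776.0 / 9.8 = 793.5 s.

Isp ≈ 793 s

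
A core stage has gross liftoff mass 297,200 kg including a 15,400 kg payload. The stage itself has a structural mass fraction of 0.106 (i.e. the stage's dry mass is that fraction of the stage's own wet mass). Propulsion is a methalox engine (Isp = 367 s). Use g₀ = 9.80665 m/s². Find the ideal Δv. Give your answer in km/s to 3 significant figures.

Δv ≈ 6.77 km/s

Stage wet mass = m₀ − payload = 297,200 − 15,400 = 281,800 kg.
Stage dry mass = ε × stage wet mass = 0.106 × 281,800 = 29,870.8 kg.
Burnout mass m_f = stage dry + payload = 29,870.8 + 15,400 = 45,270.8 kg.
v_e = Isp · g₀ = 367 × 9.80665 = 3599.0 m/s.
By the Tsiolkovsky rocket equation, Δv = v_e · ln(297,200/45,270.8) = 3599.0 × ln(6.565) = 3599.0 × 1.8817 ≈ 6772 m/s.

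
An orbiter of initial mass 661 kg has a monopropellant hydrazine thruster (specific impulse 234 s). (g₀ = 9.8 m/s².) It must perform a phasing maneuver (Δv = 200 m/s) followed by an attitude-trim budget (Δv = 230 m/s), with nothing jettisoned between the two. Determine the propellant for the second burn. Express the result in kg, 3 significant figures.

propellant for the second burn ≈ 57.8 kg

v_e = Isp · g₀ = 234 × 9.8 = 2293.2 m/s.
After the first burn: m = 661 × exp(−200/2293.2) = 661 × 0.91648 = 605.793 kg.
After the second burn: m = 605.793 × exp(−230/2293.2) = 605.793 × 0.90457 = 547.982 kg.
Second-burn propellant = 605.793 − 547.982 = 57.811 kg.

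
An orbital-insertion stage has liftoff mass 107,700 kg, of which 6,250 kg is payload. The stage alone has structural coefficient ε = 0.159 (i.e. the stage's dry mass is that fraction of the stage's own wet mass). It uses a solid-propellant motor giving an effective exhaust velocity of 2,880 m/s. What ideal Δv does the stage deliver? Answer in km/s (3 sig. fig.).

Δv ≈ 4.52 km/s

Stage wet mass = m₀ − payload = 107,700 − 6,250 = 101,450 kg.
Stage dry mass = ε × stage wet mass = 0.159 × 101,450 = 16,130.6 kg.
Burnout mass m_f = stage dry + payload = 16,130.6 + 6,250 = 22,380.6 kg.
By the Tsiolkovsky rocket equation, Δv = v_e · ln(107,700/22,380.6) = 2880.0 × ln(4.812) = 2880.0 × 1.5712 ≈ 4525 m/s.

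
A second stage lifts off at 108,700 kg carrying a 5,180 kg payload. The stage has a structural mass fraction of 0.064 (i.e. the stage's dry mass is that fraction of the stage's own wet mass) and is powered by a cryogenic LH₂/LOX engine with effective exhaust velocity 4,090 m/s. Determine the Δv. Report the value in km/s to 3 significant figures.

Stage wet mass = m₀ − payload = 108,700 − 5,180 = 103,520 kg.
Stage dry mass = ε × stage wet mass = 0.064 × 103,520 = 6,625.28 kg.
Burnout mass m_f = stage dry + payload = 6,625.28 + 5,180 = 11,805.28 kg.
Rocket equation: Δv = v_e · ln(108,700/11,805.28) = 4090.0 × ln(9.208) = 4090.0 × 2.2200 ≈ 9080 m/s.

Δv ≈ 9.08 km/s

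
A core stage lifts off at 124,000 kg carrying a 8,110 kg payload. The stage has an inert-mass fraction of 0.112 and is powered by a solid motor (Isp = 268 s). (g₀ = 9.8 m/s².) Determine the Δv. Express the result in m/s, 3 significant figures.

Δv ≈ 4650 m/s

Stage wet mass = m₀ − payload = 124,000 − 8,110 = 115,890 kg.
Stage dry mass = ε × stage wet mass = 0.112 × 115,890 = 12,979.7 kg.
Burnout mass m_f = stage dry + payload = 12,979.7 + 8,110 = 21,089.7 kg.
v_e = Isp · g₀ = 268 × 9.8 = 2626.4 m/s.
Δv = v_e · ln(124,000/21,089.7) = 2626.4 × ln(5.88) = 2626.4 × 1.7715 ≈ 4653 m/s.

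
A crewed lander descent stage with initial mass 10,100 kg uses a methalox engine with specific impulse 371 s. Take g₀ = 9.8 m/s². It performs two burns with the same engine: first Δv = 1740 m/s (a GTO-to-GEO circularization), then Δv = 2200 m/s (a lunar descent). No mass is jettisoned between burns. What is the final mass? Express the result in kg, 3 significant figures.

final mass ≈ 3420 kg

v_e = Isp · g₀ = 371 × 9.8 = 3635.8 m/s.
After the first burn: m = 10100 × exp(−1740/3635.8) = 10100 × 0.61967 = 6,258.67 kg.
After the second burn: m = 6,258.67 × exp(−2200/3635.8) = 6,258.67 × 0.54602 = 3,417.36 kg.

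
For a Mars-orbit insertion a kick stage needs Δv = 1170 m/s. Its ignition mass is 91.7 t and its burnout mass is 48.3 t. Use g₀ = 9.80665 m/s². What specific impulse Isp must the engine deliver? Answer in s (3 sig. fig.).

ln(m₀/m_f) = ln(91700/48300) = ln(1.899) = 0.6411.
Rocket equation: v_e = Δv / ln(m₀/m_f) = 1170 / 0.6411 = 1825.0 m/s.
Isp = v_e / g₀ = 1825.0 / 9.80665 = 186.1 s.

Isp ≈ 186 s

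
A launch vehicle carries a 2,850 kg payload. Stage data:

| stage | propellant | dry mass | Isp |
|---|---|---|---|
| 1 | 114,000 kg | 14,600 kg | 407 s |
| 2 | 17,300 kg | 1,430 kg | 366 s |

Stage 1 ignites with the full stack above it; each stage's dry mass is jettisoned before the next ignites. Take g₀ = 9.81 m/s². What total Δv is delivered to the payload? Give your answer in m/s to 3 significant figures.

Δv ≈ 11500 m/s

Ignition mass of stage 1 = 114,000+14,600 + 17,300+1,430 + 2,850 = 150,180 kg.
Stage 1: m₀ = 150,180 kg, m_f = 150,180 − 114,000 = 36,180 kg; Δv = 407×9.81×ln(4.151) = 3992.7×1.4233 ≈ 5683 m/s.
Stage 2: m₀ = 21,580 kg, m_f = 21,580 − 17,300 = 4,280 kg; Δv = 366×9.81×ln(5.042) = 3590.5×1.6178 ≈ 5809 m/s.
Total Δv = 5683 + 5809 = 11492 m/s.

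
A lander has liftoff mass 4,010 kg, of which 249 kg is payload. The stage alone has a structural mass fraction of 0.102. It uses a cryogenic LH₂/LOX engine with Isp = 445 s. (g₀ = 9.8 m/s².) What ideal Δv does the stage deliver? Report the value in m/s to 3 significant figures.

Stage wet mass = m₀ − payload = 4,010 − 249 = 3,761 kg.
Stage dry mass = ε × stage wet mass = 0.102 × 3,761 = 383.622 kg.
Burnout mass m_f = stage dry + payload = 383.622 + 249 = 632.622 kg.
v_e = Isp · g₀ = 445 × 9.8 = 4361.0 m/s.
From the ideal rocket equation, Δv = v_e · ln(4,010/632.622) = 4361.0 × ln(6.339) = 4361.0 × 1.8467 ≈ 8053 m/s.

Δv ≈ 8050 m/s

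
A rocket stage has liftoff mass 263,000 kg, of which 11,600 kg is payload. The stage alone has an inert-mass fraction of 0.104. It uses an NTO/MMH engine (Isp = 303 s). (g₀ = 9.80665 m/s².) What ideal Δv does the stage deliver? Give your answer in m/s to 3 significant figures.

Δv ≈ 5770 m/s

Stage wet mass = m₀ − payload = 263,000 − 11,600 = 251,400 kg.
Stage dry mass = ε × stage wet mass = 0.104 × 251,400 = 26,145.6 kg.
Burnout mass m_f = stage dry + payload = 26,145.6 + 11,600 = 37,745.6 kg.
v_e = Isp · g₀ = 303 × 9.80665 = 2971.4 m/s.
Using Δv = v_e ln(m₀/m_f): Δv = v_e · ln(263,000/37,745.6) = 2971.4 × ln(6.968) = 2971.4 × 1.9413 ≈ 5768 m/s.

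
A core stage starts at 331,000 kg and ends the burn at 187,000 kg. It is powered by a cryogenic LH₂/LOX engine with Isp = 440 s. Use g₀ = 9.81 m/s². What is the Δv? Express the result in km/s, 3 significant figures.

Δv ≈ 2.46 km/s

v_e = Isp · g₀ = 440 × 9.81 = 4316.4 m/s.
Using Δv = v_e ln(m₀/m_f): Δv = v_e · ln(m₀/m_f) = 4316.4 × ln(1.77) = 4316.4 × 0.5710 ≈ 2464.7 m/s.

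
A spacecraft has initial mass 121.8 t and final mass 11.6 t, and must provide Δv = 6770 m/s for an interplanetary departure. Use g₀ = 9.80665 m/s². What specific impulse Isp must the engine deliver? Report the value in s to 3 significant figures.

Isp ≈ 294 s

ln(m₀/m_f) = ln(121800/11600) = ln(10.5) = 2.3514.
By the Tsiolkovsky rocket equation, v_e = Δv / ln(m₀/m_f) = 6770 / 2.3514 = 2879.2 m/s.
Isp = v_e / g₀ = 2879.2 / 9.80665 = 293.6 s.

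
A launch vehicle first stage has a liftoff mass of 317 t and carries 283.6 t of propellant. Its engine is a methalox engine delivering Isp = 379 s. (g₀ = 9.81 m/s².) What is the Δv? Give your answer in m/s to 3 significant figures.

Δv ≈ 8370 m/s

v_e = Isp · g₀ = 379 × 9.81 = 3718.0 m/s.
m_f = m₀ − m_prop = 317 − 283.6 = 33.4 t.
By the Tsiolkovsky rocket equation, Δv = v_e · ln(m₀/m_f) = 3718.0 × ln(9.491) = 3718.0 × 2.2503 ≈ 8366.8 m/s.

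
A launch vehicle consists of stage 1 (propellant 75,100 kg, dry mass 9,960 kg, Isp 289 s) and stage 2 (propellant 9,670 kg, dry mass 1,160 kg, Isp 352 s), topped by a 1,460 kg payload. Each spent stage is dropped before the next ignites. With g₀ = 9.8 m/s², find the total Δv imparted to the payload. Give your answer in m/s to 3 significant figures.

Δv ≈ 9510 m/s

Ignition mass of stage 1 = 75,100+9,960 + 9,670+1,160 + 1,460 = 97,350 kg.
Stage 1: m₀ = 97,350 kg, m_f = 97,350 − 75,100 = 22,250 kg; Δv = 289×9.8×ln(4.375) = 2832.2×1.4760 ≈ 4180 m/s.
Stage 2: m₀ = 12,290 kg, m_f = 12,290 − 9,670 = 2,620 kg; Δv = 352×9.8×ln(4.691) = 3449.6×1.5456 ≈ 5332 m/s.
Total Δv = 4180 + 5332 = 9512 m/s.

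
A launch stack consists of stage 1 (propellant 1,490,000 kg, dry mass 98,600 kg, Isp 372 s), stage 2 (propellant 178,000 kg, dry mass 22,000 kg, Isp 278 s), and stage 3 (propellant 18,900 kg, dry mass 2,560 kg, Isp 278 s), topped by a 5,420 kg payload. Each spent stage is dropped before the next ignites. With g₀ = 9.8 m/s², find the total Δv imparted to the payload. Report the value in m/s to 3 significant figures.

Δv ≈ 13800 m/s

Ignition mass of stage 1 = 1,490,000+98,600 + 178,000+22,000 + 18,900+2,560 + 5,420 = 1,815,480 kg.
Stage 1: m₀ = 1,815,480 kg, m_f = 1,815,480 − 1,490,000 = 325,480 kg; Δv = 372×9.8×ln(5.578) = 3645.6×1.7188 ≈ 6266 m/s.
Stage 2: m₀ = 226,880 kg, m_f = 226,880 − 178,000 = 48,880 kg; Δv = 278×9.8×ln(4.642) = 2724.4×1.5351 ≈ 4182 m/s.
Stage 3: m₀ = 26,880 kg, m_f = 26,880 − 18,900 = 7,980 kg; Δv = 278×9.8×ln(3.368) = 2724.4×1.2144 ≈ 3309 m/s.
Total Δv = 6266 + 4182 + 3309 = 13757 m/s.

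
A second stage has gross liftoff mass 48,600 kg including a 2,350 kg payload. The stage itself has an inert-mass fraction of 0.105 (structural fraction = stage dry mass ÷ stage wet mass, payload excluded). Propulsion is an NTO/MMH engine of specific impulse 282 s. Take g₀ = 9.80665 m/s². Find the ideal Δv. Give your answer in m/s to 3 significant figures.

Δv ≈ 5280 m/s

Stage wet mass = m₀ − payload = 48,600 − 2,350 = 46,250 kg.
Stage dry mass = ε × stage wet mass = 0.105 × 46,250 = 4,856.25 kg.
Burnout mass m_f = stage dry + payload = 4,856.25 + 2,350 = 7,206.25 kg.
v_e = Isp · g₀ = 282 × 9.80665 = 2765.5 m/s.
Using Δv = v_e ln(m₀/m_f): Δv = v_e · ln(48,600/7,206.25) = 2765.5 × ln(6.744) = 2765.5 × 1.9087 ≈ 5278 m/s.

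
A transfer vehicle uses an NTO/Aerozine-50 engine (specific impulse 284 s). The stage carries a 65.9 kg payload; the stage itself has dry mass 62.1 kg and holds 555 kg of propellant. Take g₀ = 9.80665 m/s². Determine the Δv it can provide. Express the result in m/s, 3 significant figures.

v_e = Isp · g₀ = 284 × 9.80665 = 2785.1 m/s.
m₀ = payload + dry + propellant = 65.9 + 62.1 + 555 = 683 kg.
m_f = payload + dry = 65.9 + 62.1 = 128 kg.
Rocket equation: Δv = v_e · ln(m₀/m_f) = 2785.1 × ln(5.336) = 2785.1 × 1.6745 ≈ 4663.5 m/s.

Δv ≈ 4660 m/s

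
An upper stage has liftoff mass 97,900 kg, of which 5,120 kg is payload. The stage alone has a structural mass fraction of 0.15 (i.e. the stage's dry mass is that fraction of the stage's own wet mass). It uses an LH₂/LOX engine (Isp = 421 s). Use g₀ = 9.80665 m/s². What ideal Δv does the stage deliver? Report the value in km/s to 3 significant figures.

Stage wet mass = m₀ − payload = 97,900 − 5,120 = 92,780 kg.
Stage dry mass = ε × stage wet mass = 0.15 × 92,780 = 13,917 kg.
Burnout mass m_f = stage dry + payload = 13,917 + 5,120 = 19,037 kg.
v_e = Isp · g₀ = 421 × 9.80665 = 4128.6 m/s.
Δv = v_e · ln(97,900/19,037) = 4128.6 × ln(5.143) = 4128.6 × 1.6376 ≈ 6761 m/s.

Δv ≈ 6.76 km/s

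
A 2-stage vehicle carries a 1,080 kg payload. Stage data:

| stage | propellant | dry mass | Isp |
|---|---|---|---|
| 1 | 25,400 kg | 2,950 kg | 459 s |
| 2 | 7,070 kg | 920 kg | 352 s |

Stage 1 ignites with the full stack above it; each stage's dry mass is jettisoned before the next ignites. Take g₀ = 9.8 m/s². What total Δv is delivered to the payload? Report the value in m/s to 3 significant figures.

Δv ≈ 10300 m/s

Ignition mass of stage 1 = 25,400+2,950 + 7,070+920 + 1,080 = 37,420 kg.
Stage 1: m₀ = 37,420 kg, m_f = 37,420 − 25,400 = 12,020 kg; Δv = 459×9.8×ln(3.113) = 4498.2×1.1356 ≈ 5108 m/s.
Stage 2: m₀ = 9,070 kg, m_f = 9,070 − 7,070 = 2,000 kg; Δv = 352×9.8×ln(4.535) = 3449.6×1.5118 ≈ 5215 m/s.
Total Δv = 5108 + 5215 = 10323 m/s.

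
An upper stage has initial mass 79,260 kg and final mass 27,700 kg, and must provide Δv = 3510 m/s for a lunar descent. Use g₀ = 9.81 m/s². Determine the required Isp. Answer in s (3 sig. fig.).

ln(m₀/m_f) = ln(79260/27700) = ln(2.861) = 1.0513.
From the ideal rocket equation, v_e = Δv / ln(m₀/m_f) = 3510 / 1.0513 = 3338.7 m/s.
Isp = v_e / g₀ = 3338.7 / 9.81 = 340.3 s.

Isp ≈ 340 s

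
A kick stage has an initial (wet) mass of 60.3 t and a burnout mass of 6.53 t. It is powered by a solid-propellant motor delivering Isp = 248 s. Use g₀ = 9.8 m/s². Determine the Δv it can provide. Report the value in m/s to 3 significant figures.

Δv ≈ 5400 m/s

v_e = Isp · g₀ = 248 × 9.8 = 2430.4 m/s.
Δv = v_e · ln(m₀/m_f) = 2430.4 × ln(9.234) = 2430.4 × 2.2229 ≈ 5402.6 m/s.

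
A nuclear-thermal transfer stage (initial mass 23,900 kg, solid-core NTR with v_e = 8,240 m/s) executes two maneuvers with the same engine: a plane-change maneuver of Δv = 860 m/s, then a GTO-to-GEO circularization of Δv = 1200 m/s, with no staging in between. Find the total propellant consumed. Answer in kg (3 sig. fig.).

After the first burn: m = 23900 × exp(−860/8240.0) = 23900 × 0.90089 = 21,531.3 kg.
After the second burn: m = 21,531.3 × exp(−1200/8240.0) = 21,531.3 × 0.86448 = 18,613.4 kg.
Total propellant = m₀ − m_final = 23900 − 18,613.4 = 5,286.6 kg.

total propellant consumed ≈ 5290 kg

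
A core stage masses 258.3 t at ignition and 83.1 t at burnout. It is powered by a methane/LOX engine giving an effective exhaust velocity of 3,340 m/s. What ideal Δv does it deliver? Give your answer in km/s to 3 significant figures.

From the ideal rocket equation, Δv = v_e · ln(m₀/m_f) = 3340.0 × ln(3.108) = 3340.0 × 1.1341 ≈ 3787.8 m/s.

Δv ≈ 3.79 km/s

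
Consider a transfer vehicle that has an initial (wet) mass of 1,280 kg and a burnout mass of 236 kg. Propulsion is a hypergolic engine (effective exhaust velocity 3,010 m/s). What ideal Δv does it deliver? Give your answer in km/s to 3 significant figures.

Using Δv = v_e ln(m₀/m_f): Δv = v_e · ln(m₀/m_f) = 3010.0 × ln(5.424) = 3010.0 × 1.6908 ≈ 5089.3 m/s.

Δv ≈ 5.09 km/s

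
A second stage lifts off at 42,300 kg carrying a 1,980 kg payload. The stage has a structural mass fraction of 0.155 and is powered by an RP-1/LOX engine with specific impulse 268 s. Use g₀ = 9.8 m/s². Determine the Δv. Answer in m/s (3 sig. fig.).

Δv ≈ 4300 m/s

Stage wet mass = m₀ − payload = 42,300 − 1,980 = 40,320 kg.
Stage dry mass = ε × stage wet mass = 0.155 × 40,320 = 6,249.6 kg.
Burnout mass m_f = stage dry + payload = 6,249.6 + 1,980 = 8,229.6 kg.
v_e = Isp · g₀ = 268 × 9.8 = 2626.4 m/s.
By the Tsiolkovsky rocket equation, Δv = v_e · ln(42,300/8,229.6) = 2626.4 × ln(5.14) = 2626.4 × 1.6370 ≈ 4300 m/s.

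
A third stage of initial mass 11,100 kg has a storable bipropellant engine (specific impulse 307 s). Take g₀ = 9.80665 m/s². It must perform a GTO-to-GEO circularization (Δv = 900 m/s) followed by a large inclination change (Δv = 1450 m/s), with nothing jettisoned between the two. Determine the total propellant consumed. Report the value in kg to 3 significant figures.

v_e = Isp · g₀ = 307 × 9.80665 = 3010.6 m/s.
After the first burn: m = 11100 × exp(−900/3010.6) = 11100 × 0.74160 = 8,231.76 kg.
After the second burn: m = 8,231.76 × exp(−1450/3010.6) = 8,231.76 × 0.61778 = 5,085.42 kg.
Total propellant = m₀ − m_final = 11100 − 5,085.42 = 6,014.58 kg.

total propellant consumed ≈ 6010 kg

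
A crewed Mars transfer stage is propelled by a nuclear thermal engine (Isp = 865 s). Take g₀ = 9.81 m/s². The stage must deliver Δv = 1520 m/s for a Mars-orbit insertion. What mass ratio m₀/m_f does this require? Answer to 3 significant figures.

mass ratio ≈ 1.20

v_e = Isp · g₀ = 865 × 9.81 = 8485.6 m/s.
Using Δv = v_e ln(m₀/m_f): m₀/m_f = exp(Δv / v_e) = exp(1520 / 8485.6) = exp(0.1791) = 1.1962.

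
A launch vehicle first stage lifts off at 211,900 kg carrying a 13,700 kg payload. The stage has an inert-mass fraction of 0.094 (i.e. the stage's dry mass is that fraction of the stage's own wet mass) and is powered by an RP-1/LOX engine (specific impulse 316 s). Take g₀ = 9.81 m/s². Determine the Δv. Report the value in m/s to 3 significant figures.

Δv ≈ 5830 m/s

Stage wet mass = m₀ − payload = 211,900 − 13,700 = 198,200 kg.
Stage dry mass = ε × stage wet mass = 0.094 × 198,200 = 18,630.8 kg.
Burnout mass m_f = stage dry + payload = 18,630.8 + 13,700 = 32,330.8 kg.
v_e = Isp · g₀ = 316 × 9.81 = 3100.0 m/s.
Rocket equation: Δv = v_e · ln(211,900/32,330.8) = 3100.0 × ln(6.554) = 3100.0 × 1.8801 ≈ 5828 m/s.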